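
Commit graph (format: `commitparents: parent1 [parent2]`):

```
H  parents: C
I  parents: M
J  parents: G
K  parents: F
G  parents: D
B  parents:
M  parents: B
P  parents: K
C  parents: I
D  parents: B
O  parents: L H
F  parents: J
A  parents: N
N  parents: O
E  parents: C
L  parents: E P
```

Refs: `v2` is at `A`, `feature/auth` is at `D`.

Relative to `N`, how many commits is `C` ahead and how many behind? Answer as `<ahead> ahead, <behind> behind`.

Reachable from C: {B, C, I, M}.
Reachable from N: {B, C, D, E, F, G, H, I, J, K, L, M, N, O, P}.
Only in C's history (ahead): {} — 0.
Only in N's history (behind): {D, E, F, G, H, J, K, L, N, O, P} — 11.

0 ahead, 11 behind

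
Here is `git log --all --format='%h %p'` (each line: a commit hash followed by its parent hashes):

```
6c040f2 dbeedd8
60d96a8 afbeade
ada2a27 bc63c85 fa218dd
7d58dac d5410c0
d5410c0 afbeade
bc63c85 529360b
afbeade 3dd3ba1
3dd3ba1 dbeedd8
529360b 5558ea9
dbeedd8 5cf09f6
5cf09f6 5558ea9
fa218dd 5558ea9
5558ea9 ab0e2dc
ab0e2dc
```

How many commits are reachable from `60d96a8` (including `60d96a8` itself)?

7

Walking parent pointers from 60d96a8: reachable set = {3dd3ba1, 5558ea9, 5cf09f6, 60d96a8, ab0e2dc, afbeade, dbeedd8}.
That is 7 commits.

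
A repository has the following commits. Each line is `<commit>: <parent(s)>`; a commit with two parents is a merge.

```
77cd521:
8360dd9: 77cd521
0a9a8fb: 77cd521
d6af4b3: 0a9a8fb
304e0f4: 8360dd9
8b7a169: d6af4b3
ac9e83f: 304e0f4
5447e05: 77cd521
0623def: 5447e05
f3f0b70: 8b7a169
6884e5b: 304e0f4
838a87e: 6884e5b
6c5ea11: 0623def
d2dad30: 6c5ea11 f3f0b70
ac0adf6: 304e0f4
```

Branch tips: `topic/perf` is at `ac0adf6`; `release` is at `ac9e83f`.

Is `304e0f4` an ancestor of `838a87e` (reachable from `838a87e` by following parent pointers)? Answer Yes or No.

Ancestors of 838a87e (commits reachable by following parents): {304e0f4, 6884e5b, 77cd521, 8360dd9, 838a87e}.
304e0f4 is in that set, so it is an ancestor of 838a87e.

Yes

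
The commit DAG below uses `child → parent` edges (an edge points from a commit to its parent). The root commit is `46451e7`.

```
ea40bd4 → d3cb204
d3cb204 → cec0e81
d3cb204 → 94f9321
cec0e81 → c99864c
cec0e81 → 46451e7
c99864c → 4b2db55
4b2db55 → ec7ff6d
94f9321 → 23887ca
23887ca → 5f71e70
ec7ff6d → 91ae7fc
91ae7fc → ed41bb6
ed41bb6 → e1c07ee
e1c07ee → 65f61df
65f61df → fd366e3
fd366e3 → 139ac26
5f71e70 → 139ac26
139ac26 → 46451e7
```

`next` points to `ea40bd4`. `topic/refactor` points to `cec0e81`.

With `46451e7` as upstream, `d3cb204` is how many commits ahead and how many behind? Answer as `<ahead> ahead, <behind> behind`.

Reachable from d3cb204: {139ac26, 23887ca, 46451e7, 4b2db55, 5f71e70, 65f61df, 91ae7fc, 94f9321, c99864c, cec0e81, d3cb204, e1c07ee, ec7ff6d, ed41bb6, fd366e3}.
Reachable from 46451e7: {46451e7}.
Only in d3cb204's history (ahead): {139ac26, 23887ca, 4b2db55, 5f71e70, 65f61df, 91ae7fc, 94f9321, c99864c, cec0e81, d3cb204, e1c07ee, ec7ff6d, ed41bb6, fd366e3} — 14.
Only in 46451e7's history (behind): {} — 0.

14 ahead, 0 behind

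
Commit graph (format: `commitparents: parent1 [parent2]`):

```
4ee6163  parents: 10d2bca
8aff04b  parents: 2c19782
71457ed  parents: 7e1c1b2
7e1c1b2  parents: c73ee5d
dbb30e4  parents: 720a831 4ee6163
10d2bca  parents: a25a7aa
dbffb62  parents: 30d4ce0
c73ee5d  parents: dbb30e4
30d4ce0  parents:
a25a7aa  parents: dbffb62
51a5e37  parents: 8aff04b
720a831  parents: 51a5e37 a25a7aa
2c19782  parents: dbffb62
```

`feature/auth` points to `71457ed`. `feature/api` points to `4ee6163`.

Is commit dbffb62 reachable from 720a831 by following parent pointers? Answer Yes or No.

Yes

Ancestors of 720a831 (commits reachable by following parents): {2c19782, 30d4ce0, 51a5e37, 720a831, 8aff04b, a25a7aa, dbffb62}.
dbffb62 is in that set, so it is an ancestor of 720a831.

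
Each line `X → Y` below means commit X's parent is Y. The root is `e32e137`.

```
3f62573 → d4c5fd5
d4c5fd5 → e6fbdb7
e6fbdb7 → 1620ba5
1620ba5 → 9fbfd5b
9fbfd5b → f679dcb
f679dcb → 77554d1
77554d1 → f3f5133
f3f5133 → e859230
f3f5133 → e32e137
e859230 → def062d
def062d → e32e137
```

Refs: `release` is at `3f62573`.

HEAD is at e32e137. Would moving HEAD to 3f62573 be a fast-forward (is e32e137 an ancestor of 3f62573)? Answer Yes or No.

A fast-forward from e32e137 to 3f62573 is possible iff e32e137 is an ancestor of 3f62573.
Ancestors of 3f62573: {1620ba5, 3f62573, 77554d1, 9fbfd5b, d4c5fd5, def062d, e32e137, e6fbdb7, e859230, f3f5133, f679dcb}.
e32e137 is among them, so fast-forward is possible.

Yes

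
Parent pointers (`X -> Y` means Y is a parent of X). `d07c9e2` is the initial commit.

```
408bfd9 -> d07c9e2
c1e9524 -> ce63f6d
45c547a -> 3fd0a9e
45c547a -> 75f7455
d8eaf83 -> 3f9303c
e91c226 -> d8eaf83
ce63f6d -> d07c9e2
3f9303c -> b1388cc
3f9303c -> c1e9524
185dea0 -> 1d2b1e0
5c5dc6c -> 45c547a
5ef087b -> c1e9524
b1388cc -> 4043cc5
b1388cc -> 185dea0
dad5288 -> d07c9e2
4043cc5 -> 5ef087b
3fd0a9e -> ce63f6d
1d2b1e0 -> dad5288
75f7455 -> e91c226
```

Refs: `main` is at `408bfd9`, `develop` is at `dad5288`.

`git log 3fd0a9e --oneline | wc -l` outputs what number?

3

Walking parent pointers from 3fd0a9e: reachable set = {3fd0a9e, ce63f6d, d07c9e2}.
That is 3 commits.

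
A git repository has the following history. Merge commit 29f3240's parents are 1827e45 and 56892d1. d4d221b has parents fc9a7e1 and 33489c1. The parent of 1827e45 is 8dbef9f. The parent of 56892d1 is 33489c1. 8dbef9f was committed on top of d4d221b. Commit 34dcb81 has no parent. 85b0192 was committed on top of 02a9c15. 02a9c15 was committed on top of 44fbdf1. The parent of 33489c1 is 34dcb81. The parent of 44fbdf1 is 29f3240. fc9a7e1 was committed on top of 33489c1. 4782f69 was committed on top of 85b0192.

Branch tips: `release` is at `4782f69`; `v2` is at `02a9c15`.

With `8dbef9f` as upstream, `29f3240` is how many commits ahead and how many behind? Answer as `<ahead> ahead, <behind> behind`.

Reachable from 29f3240: {1827e45, 29f3240, 33489c1, 34dcb81, 56892d1, 8dbef9f, d4d221b, fc9a7e1}.
Reachable from 8dbef9f: {33489c1, 34dcb81, 8dbef9f, d4d221b, fc9a7e1}.
Only in 29f3240's history (ahead): {1827e45, 29f3240, 56892d1} — 3.
Only in 8dbef9f's history (behind): {} — 0.

3 ahead, 0 behind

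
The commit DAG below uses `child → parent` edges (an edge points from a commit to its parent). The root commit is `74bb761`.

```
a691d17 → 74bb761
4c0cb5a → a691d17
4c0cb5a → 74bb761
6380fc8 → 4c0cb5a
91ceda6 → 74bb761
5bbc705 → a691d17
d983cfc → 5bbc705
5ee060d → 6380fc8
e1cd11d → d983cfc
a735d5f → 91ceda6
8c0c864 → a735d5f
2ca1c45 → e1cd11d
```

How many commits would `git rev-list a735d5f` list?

3

Walking parent pointers from a735d5f: reachable set = {74bb761, 91ceda6, a735d5f}.
That is 3 commits.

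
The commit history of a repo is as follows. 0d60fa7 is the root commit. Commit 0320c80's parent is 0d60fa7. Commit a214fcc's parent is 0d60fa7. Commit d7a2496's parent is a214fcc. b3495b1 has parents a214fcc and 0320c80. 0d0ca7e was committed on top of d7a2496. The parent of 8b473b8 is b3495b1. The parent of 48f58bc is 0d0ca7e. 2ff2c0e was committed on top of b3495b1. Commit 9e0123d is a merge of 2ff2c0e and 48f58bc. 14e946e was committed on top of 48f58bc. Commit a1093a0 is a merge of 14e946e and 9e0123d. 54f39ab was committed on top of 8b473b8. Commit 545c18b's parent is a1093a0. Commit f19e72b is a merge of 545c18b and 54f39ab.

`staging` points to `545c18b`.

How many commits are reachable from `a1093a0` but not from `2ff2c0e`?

6

Reachable from a1093a0: {0320c80, 0d0ca7e, 0d60fa7, 14e946e, 2ff2c0e, 48f58bc, 9e0123d, a1093a0, a214fcc, b3495b1, d7a2496}.
Reachable from 2ff2c0e: {0320c80, 0d60fa7, 2ff2c0e, a214fcc, b3495b1}.
In a1093a0's history but not 2ff2c0e's: {0d0ca7e, 14e946e, 48f58bc, 9e0123d, a1093a0, d7a2496} — 6 commits.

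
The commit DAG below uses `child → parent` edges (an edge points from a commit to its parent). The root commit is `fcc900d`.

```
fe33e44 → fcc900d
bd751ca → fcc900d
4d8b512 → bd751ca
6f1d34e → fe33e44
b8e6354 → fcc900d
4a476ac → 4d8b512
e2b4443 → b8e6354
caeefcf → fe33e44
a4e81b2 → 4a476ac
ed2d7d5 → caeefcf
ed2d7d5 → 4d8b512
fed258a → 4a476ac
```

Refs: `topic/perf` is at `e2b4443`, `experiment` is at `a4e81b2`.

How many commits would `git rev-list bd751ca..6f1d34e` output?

Reachable from 6f1d34e: {6f1d34e, fcc900d, fe33e44}.
Reachable from bd751ca: {bd751ca, fcc900d}.
In 6f1d34e's history but not bd751ca's: {6f1d34e, fe33e44} — 2 commits.

2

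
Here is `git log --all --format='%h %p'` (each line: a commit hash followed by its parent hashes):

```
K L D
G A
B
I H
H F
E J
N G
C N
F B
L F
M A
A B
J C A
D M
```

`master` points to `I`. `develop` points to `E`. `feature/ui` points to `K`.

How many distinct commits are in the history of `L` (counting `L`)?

Walking parent pointers from L: reachable set = {B, F, L}.
That is 3 commits.

3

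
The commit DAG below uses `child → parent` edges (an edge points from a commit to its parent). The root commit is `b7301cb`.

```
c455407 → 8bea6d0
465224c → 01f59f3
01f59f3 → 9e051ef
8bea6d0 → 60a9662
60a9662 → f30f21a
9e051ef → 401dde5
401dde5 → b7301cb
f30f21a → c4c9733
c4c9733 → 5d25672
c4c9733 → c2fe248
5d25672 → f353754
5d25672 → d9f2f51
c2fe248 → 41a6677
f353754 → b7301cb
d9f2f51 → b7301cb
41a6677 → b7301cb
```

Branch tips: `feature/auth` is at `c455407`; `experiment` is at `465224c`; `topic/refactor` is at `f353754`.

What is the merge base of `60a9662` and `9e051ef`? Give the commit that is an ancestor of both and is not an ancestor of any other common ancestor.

Ancestors of 60a9662: {41a6677, 5d25672, 60a9662, b7301cb, c2fe248, c4c9733, d9f2f51, f30f21a, f353754}.
Ancestors of 9e051ef: {401dde5, 9e051ef, b7301cb}.
Common ancestors: {b7301cb}.
The only common ancestor is b7301cb, so it is the merge base.

b7301cb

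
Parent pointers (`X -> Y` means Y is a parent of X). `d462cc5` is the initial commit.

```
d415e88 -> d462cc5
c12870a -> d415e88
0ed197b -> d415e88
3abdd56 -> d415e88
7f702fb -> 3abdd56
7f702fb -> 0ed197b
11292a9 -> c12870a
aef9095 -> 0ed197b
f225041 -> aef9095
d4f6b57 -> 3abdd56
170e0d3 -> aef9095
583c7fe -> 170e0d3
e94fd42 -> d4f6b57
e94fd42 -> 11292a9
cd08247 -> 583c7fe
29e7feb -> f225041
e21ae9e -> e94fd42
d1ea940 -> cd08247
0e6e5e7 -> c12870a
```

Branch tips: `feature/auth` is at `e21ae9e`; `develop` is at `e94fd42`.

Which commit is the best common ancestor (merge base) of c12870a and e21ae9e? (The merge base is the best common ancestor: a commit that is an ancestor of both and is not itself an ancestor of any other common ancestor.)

c12870a

Ancestors of c12870a: {c12870a, d415e88, d462cc5}.
Ancestors of e21ae9e: {11292a9, 3abdd56, c12870a, d415e88, d462cc5, d4f6b57, e21ae9e, e94fd42}.
Common ancestors: {c12870a, d415e88, d462cc5}.
Among these, c12870a is not an ancestor of any other common ancestor — it is the merge base.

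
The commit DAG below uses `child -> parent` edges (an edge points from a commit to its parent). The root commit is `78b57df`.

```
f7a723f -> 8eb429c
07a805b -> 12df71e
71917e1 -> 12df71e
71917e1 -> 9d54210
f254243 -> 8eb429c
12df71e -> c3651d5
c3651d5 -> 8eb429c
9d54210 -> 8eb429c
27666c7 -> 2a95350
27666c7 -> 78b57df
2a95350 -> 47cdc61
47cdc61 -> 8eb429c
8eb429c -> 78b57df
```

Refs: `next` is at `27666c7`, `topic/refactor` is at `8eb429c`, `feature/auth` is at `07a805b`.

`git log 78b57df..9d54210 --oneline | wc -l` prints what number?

Reachable from 9d54210: {78b57df, 8eb429c, 9d54210}.
Reachable from 78b57df: {78b57df}.
In 9d54210's history but not 78b57df's: {8eb429c, 9d54210} — 2 commits.

2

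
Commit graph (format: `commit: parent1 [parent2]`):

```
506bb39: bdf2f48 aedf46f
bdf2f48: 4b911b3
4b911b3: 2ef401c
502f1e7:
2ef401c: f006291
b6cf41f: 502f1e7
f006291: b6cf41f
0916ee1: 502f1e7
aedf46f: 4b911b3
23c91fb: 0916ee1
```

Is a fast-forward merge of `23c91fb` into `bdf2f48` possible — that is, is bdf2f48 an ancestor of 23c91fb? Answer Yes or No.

No

A fast-forward from bdf2f48 to 23c91fb is possible iff bdf2f48 is an ancestor of 23c91fb.
Ancestors of 23c91fb: {0916ee1, 23c91fb, 502f1e7}.
bdf2f48 is not among them, so fast-forward is not possible.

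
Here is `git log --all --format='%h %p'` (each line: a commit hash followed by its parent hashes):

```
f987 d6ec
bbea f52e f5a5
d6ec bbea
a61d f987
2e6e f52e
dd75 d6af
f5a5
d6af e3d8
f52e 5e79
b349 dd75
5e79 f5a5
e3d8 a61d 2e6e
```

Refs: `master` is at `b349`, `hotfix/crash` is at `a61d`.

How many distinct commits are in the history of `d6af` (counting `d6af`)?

Walking parent pointers from d6af: reachable set = {2e6e, 5e79, a61d, bbea, d6af, d6ec, e3d8, f52e, f5a5, f987}.
That is 10 commits.

10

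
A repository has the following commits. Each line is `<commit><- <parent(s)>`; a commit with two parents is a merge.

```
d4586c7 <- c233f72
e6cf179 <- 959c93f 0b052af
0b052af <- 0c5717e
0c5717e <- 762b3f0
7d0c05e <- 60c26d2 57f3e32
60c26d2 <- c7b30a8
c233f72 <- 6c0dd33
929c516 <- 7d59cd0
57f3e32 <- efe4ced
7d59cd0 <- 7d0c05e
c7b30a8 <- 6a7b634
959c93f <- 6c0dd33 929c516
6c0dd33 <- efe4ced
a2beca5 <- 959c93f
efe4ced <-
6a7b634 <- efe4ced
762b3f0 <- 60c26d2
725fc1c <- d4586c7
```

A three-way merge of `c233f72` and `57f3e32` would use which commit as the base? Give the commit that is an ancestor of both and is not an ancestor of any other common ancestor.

efe4ced

Ancestors of c233f72: {6c0dd33, c233f72, efe4ced}.
Ancestors of 57f3e32: {57f3e32, efe4ced}.
Common ancestors: {efe4ced}.
The only common ancestor is efe4ced, so it is the merge base.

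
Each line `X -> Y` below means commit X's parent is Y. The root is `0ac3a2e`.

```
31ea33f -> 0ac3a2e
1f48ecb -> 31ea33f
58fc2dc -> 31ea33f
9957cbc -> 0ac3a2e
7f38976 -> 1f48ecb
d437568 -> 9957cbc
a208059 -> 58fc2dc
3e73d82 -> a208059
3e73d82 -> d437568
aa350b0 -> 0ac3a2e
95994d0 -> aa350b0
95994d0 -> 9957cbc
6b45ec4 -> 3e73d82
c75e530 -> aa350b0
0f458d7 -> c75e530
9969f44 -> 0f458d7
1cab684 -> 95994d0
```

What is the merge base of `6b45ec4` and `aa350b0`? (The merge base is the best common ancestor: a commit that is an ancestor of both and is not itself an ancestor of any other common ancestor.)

Ancestors of 6b45ec4: {0ac3a2e, 31ea33f, 3e73d82, 58fc2dc, 6b45ec4, 9957cbc, a208059, d437568}.
Ancestors of aa350b0: {0ac3a2e, aa350b0}.
Common ancestors: {0ac3a2e}.
The only common ancestor is 0ac3a2e, so it is the merge base.

0ac3a2e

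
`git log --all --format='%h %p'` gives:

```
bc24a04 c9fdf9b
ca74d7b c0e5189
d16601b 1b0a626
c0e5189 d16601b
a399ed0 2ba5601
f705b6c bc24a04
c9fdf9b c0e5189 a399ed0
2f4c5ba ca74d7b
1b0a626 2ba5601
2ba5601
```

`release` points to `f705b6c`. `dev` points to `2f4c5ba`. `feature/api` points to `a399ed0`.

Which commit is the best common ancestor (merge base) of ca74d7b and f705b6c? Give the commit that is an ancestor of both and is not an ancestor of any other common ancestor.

Ancestors of ca74d7b: {1b0a626, 2ba5601, c0e5189, ca74d7b, d16601b}.
Ancestors of f705b6c: {1b0a626, 2ba5601, a399ed0, bc24a04, c0e5189, c9fdf9b, d16601b, f705b6c}.
Common ancestors: {1b0a626, 2ba5601, c0e5189, d16601b}.
Among these, c0e5189 is not an ancestor of any other common ancestor — it is the merge base.

c0e5189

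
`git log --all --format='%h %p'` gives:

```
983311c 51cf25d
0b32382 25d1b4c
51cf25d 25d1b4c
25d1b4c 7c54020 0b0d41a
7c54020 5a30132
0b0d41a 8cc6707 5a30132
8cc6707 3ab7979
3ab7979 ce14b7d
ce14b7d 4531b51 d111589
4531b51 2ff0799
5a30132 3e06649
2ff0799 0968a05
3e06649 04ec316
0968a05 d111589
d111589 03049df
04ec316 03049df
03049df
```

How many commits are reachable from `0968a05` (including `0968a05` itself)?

Walking parent pointers from 0968a05: reachable set = {03049df, 0968a05, d111589}.
That is 3 commits.

3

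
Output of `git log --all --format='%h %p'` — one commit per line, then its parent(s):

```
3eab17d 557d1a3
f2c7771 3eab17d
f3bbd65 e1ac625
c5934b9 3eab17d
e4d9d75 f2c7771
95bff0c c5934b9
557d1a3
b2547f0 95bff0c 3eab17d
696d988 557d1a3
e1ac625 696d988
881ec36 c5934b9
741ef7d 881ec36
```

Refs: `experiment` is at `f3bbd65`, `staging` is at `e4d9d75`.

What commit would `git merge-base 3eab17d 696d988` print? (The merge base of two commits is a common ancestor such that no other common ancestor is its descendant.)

557d1a3

Ancestors of 3eab17d: {3eab17d, 557d1a3}.
Ancestors of 696d988: {557d1a3, 696d988}.
Common ancestors: {557d1a3}.
The only common ancestor is 557d1a3, so it is the merge base.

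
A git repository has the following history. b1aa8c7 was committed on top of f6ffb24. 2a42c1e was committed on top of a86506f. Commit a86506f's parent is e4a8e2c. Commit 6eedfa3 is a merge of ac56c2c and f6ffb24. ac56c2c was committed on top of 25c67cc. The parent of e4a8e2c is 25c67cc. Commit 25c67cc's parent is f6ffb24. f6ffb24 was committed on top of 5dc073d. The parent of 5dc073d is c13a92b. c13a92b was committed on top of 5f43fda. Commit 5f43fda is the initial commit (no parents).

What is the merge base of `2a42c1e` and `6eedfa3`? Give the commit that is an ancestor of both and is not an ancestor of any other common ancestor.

Ancestors of 2a42c1e: {25c67cc, 2a42c1e, 5dc073d, 5f43fda, a86506f, c13a92b, e4a8e2c, f6ffb24}.
Ancestors of 6eedfa3: {25c67cc, 5dc073d, 5f43fda, 6eedfa3, ac56c2c, c13a92b, f6ffb24}.
Common ancestors: {25c67cc, 5dc073d, 5f43fda, c13a92b, f6ffb24}.
Among these, 25c67cc is not an ancestor of any other common ancestor — it is the merge base.

25c67cc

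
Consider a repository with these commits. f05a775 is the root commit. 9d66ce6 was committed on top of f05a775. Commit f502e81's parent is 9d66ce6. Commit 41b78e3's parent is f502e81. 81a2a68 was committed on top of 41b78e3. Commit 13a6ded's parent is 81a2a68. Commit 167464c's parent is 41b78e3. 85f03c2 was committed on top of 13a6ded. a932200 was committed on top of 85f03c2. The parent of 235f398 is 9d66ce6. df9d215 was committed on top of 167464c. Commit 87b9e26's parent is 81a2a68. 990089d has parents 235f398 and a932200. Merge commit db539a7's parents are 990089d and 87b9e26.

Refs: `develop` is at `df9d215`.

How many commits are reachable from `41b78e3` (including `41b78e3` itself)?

Walking parent pointers from 41b78e3: reachable set = {41b78e3, 9d66ce6, f05a775, f502e81}.
That is 4 commits.

4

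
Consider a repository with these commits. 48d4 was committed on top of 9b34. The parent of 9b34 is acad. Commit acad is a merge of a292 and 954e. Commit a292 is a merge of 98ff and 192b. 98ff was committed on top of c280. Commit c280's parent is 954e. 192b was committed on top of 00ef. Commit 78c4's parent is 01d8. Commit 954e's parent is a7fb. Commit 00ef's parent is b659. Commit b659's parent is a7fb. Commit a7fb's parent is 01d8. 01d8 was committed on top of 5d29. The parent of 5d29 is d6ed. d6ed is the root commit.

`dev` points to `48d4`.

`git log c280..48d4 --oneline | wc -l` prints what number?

8

Reachable from 48d4: {00ef, 01d8, 192b, 48d4, 5d29, 954e, 98ff, 9b34, a292, a7fb, acad, b659, c280, d6ed}.
Reachable from c280: {01d8, 5d29, 954e, a7fb, c280, d6ed}.
In 48d4's history but not c280's: {00ef, 192b, 48d4, 98ff, 9b34, a292, acad, b659} — 8 commits.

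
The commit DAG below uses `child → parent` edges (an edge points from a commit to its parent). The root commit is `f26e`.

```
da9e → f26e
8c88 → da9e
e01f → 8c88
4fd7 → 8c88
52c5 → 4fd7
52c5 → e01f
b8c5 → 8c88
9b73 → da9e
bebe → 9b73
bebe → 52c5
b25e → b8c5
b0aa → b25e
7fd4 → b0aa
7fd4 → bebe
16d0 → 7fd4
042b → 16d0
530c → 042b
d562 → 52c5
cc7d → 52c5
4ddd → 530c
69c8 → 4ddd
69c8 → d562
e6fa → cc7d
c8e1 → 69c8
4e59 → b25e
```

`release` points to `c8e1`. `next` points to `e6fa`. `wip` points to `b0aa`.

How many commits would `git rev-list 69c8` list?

Walking parent pointers from 69c8: reachable set = {042b, 16d0, 4ddd, 4fd7, 52c5, 530c, 69c8, 7fd4, 8c88, 9b73, b0aa, b25e, b8c5, bebe, d562, da9e, e01f, f26e}.
That is 18 commits.

18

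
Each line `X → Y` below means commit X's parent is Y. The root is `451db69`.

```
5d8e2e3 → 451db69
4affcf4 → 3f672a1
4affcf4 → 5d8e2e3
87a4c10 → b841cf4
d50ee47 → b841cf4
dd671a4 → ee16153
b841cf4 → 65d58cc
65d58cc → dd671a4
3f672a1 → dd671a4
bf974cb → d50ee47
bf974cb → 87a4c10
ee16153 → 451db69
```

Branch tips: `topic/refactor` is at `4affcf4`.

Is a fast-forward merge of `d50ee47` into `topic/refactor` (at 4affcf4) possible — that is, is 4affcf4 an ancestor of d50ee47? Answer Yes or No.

No

A fast-forward from 4affcf4 to d50ee47 is possible iff 4affcf4 is an ancestor of d50ee47.
Ancestors of d50ee47: {451db69, 65d58cc, b841cf4, d50ee47, dd671a4, ee16153}.
4affcf4 is not among them, so fast-forward is not possible.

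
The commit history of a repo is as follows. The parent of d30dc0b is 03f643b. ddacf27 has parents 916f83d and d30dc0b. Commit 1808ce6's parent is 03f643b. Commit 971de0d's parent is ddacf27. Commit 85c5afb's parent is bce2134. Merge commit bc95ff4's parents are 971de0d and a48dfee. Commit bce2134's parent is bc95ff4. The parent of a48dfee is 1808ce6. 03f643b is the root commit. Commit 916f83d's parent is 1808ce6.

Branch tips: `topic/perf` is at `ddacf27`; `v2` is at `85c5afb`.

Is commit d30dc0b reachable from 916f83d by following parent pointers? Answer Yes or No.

Ancestors of 916f83d: {03f643b, 1808ce6, 916f83d}.
d30dc0b is not in that set, so it is not an ancestor of 916f83d.

No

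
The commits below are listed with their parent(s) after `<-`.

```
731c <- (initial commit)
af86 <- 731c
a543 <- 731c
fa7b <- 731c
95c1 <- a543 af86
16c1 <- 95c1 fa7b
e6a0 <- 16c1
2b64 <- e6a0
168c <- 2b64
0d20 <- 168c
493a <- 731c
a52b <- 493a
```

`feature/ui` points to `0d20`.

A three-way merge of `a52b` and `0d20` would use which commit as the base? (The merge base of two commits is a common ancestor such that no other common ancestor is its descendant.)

Ancestors of a52b: {493a, 731c, a52b}.
Ancestors of 0d20: {0d20, 168c, 16c1, 2b64, 731c, 95c1, a543, af86, e6a0, fa7b}.
Common ancestors: {731c}.
The only common ancestor is 731c, so it is the merge base.

731c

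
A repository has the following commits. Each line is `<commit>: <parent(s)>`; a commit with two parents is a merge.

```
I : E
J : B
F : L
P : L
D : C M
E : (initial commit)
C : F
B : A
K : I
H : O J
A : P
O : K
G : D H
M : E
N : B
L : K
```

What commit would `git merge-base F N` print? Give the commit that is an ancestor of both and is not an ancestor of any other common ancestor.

L

Ancestors of F: {E, F, I, K, L}.
Ancestors of N: {A, B, E, I, K, L, N, P}.
Common ancestors: {E, I, K, L}.
Among these, L is not an ancestor of any other common ancestor — it is the merge base.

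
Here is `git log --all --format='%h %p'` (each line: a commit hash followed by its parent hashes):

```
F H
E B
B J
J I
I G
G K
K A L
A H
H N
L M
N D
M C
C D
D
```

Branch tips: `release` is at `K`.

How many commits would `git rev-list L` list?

4

Walking parent pointers from L: reachable set = {C, D, L, M}.
That is 4 commits.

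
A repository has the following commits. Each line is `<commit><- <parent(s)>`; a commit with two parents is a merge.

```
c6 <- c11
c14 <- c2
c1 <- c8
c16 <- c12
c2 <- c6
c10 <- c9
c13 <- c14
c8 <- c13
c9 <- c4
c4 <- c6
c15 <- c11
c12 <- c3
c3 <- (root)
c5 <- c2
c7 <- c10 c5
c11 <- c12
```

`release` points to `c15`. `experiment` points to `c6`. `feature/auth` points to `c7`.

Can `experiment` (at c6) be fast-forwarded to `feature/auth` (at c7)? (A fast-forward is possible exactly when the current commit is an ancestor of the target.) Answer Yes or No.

A fast-forward from c6 to c7 is possible iff c6 is an ancestor of c7.
Ancestors of c7: {c10, c11, c12, c2, c3, c4, c5, c6, c7, c9}.
c6 is among them, so fast-forward is possible.

Yes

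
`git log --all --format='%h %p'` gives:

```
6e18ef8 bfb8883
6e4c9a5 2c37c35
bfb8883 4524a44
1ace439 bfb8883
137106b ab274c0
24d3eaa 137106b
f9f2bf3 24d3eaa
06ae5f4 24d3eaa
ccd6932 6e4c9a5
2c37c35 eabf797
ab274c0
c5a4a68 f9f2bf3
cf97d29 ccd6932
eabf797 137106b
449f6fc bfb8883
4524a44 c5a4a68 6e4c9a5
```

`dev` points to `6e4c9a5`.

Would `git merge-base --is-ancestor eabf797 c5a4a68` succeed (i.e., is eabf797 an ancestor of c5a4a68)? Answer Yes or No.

Ancestors of c5a4a68: {137106b, 24d3eaa, ab274c0, c5a4a68, f9f2bf3}.
eabf797 is not in that set, so it is not an ancestor of c5a4a68.

No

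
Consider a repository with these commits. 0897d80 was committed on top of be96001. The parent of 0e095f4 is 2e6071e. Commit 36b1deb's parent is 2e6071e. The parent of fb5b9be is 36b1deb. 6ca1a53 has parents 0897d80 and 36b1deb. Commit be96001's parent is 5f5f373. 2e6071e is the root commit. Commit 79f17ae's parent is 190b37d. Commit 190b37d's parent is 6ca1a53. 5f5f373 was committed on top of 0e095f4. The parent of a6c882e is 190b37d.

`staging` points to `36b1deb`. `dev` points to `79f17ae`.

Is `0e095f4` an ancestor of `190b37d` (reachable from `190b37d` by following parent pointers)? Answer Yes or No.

Yes

Ancestors of 190b37d (commits reachable by following parents): {0897d80, 0e095f4, 190b37d, 2e6071e, 36b1deb, 5f5f373, 6ca1a53, be96001}.
0e095f4 is in that set, so it is an ancestor of 190b37d.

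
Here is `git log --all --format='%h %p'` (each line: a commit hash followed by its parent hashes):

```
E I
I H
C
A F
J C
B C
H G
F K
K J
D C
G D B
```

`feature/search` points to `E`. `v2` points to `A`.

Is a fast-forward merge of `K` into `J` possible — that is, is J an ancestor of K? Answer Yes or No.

Yes

A fast-forward from J to K is possible iff J is an ancestor of K.
Ancestors of K: {C, J, K}.
J is among them, so fast-forward is possible.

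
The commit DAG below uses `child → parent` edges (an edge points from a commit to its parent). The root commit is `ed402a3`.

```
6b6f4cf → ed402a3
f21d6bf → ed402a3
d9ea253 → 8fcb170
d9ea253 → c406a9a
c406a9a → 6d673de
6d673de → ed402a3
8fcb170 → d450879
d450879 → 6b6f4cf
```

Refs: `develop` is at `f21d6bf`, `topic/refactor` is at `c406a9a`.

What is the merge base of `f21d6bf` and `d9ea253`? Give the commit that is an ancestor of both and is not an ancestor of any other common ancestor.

Ancestors of f21d6bf: {ed402a3, f21d6bf}.
Ancestors of d9ea253: {6b6f4cf, 6d673de, 8fcb170, c406a9a, d450879, d9ea253, ed402a3}.
Common ancestors: {ed402a3}.
The only common ancestor is ed402a3, so it is the merge base.

ed402a3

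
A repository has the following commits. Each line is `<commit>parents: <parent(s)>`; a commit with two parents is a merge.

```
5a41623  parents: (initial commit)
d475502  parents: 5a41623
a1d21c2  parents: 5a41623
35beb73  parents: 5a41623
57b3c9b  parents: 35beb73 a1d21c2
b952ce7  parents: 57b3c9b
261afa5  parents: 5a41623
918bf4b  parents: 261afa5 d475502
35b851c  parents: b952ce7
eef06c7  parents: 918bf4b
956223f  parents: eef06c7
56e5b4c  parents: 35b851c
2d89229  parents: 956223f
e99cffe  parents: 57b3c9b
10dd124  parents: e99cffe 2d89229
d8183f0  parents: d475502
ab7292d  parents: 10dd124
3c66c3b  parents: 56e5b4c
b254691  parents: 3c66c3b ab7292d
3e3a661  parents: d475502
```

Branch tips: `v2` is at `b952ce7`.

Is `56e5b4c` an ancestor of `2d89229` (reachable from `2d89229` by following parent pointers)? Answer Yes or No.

No

Ancestors of 2d89229: {261afa5, 2d89229, 5a41623, 918bf4b, 956223f, d475502, eef06c7}.
56e5b4c is not in that set, so it is not an ancestor of 2d89229.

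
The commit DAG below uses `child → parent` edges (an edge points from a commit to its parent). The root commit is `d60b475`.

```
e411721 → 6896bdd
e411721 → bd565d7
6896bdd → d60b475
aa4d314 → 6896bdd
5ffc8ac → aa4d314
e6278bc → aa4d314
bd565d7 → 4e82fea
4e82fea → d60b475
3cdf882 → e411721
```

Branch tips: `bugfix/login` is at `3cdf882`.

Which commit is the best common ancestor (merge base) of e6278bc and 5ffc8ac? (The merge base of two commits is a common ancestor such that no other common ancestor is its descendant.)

Ancestors of e6278bc: {6896bdd, aa4d314, d60b475, e6278bc}.
Ancestors of 5ffc8ac: {5ffc8ac, 6896bdd, aa4d314, d60b475}.
Common ancestors: {6896bdd, aa4d314, d60b475}.
Among these, aa4d314 is not an ancestor of any other common ancestor — it is the merge base.

aa4d314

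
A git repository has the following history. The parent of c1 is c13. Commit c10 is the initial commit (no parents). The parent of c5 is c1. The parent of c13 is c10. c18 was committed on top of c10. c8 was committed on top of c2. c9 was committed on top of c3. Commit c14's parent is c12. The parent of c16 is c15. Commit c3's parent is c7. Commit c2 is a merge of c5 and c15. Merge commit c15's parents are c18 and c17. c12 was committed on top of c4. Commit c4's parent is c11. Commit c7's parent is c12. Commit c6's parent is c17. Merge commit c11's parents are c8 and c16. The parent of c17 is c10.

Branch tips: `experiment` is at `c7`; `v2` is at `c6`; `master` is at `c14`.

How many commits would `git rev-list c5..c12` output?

9

Reachable from c12: {c1, c10, c11, c12, c13, c15, c16, c17, c18, c2, c4, c5, c8}.
Reachable from c5: {c1, c10, c13, c5}.
In c12's history but not c5's: {c11, c12, c15, c16, c17, c18, c2, c4, c8} — 9 commits.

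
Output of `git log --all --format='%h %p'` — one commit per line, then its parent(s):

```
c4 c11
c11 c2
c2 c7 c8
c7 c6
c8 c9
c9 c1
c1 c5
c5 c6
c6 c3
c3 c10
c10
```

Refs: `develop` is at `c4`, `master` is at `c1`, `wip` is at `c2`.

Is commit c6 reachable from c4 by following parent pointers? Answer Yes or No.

Ancestors of c4 (commits reachable by following parents): {c1, c10, c11, c2, c3, c4, c5, c6, c7, c8, c9}.
c6 is in that set, so it is an ancestor of c4.

Yes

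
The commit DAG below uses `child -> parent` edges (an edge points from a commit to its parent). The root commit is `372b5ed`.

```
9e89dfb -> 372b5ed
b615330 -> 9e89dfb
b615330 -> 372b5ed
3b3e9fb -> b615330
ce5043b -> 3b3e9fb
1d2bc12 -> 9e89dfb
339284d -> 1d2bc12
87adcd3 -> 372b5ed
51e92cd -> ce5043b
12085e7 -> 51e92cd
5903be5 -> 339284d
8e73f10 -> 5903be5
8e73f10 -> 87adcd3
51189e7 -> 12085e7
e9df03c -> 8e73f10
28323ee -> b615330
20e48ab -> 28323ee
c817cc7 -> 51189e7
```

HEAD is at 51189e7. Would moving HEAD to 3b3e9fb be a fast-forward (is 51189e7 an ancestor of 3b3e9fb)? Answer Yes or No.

No

A fast-forward from 51189e7 to 3b3e9fb is possible iff 51189e7 is an ancestor of 3b3e9fb.
Ancestors of 3b3e9fb: {372b5ed, 3b3e9fb, 9e89dfb, b615330}.
51189e7 is not among them, so fast-forward is not possible.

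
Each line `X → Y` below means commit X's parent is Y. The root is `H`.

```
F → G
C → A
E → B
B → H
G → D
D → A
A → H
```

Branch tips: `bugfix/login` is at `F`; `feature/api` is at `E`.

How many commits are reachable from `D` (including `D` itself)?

3

Walking parent pointers from D: reachable set = {A, D, H}.
That is 3 commits.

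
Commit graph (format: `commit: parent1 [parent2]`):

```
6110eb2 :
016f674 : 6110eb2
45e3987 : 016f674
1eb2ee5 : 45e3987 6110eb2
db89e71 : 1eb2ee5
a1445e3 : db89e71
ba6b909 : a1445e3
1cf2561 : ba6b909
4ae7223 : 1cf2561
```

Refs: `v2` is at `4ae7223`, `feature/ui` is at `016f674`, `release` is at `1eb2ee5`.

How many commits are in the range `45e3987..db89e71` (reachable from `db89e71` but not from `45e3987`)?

2

Reachable from db89e71: {016f674, 1eb2ee5, 45e3987, 6110eb2, db89e71}.
Reachable from 45e3987: {016f674, 45e3987, 6110eb2}.
In db89e71's history but not 45e3987's: {1eb2ee5, db89e71} — 2 commits.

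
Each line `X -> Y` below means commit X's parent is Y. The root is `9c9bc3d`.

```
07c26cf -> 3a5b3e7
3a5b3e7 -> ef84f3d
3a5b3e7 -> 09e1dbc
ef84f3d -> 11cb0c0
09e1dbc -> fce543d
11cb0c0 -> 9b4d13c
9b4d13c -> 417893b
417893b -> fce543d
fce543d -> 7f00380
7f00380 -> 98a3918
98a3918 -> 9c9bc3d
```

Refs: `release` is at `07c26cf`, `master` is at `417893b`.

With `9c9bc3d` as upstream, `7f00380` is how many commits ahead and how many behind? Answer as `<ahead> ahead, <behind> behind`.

Reachable from 7f00380: {7f00380, 98a3918, 9c9bc3d}.
Reachable from 9c9bc3d: {9c9bc3d}.
Only in 7f00380's history (ahead): {7f00380, 98a3918} — 2.
Only in 9c9bc3d's history (behind): {} — 0.

2 ahead, 0 behind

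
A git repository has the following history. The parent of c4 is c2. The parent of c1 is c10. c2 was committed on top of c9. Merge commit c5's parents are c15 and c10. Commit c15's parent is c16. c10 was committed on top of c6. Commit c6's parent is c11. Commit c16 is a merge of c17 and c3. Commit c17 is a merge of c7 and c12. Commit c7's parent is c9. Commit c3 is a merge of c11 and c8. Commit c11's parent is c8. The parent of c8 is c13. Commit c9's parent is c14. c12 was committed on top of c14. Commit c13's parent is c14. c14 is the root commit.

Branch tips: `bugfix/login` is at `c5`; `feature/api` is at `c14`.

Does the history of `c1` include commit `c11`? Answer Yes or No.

Yes

Ancestors of c1 (commits reachable by following parents): {c1, c10, c11, c13, c14, c6, c8}.
c11 is in that set, so it is an ancestor of c1.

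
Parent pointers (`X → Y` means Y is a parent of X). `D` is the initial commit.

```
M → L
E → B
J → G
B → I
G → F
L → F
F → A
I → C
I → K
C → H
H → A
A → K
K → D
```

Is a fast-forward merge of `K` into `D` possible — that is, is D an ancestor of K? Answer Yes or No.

A fast-forward from D to K is possible iff D is an ancestor of K.
Ancestors of K: {D, K}.
D is among them, so fast-forward is possible.

Yes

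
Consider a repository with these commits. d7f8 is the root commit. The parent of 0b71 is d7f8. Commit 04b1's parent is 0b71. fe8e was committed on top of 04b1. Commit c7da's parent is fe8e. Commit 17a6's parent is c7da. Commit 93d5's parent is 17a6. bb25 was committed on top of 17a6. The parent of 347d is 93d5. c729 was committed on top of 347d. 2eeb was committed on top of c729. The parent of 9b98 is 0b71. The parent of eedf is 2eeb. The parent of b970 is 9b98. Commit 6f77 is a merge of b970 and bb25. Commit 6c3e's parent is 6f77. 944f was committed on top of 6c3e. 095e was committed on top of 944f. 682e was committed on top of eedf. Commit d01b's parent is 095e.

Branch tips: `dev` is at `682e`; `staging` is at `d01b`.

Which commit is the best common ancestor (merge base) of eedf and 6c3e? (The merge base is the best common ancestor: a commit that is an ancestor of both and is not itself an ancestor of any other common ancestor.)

17a6

Ancestors of eedf: {04b1, 0b71, 17a6, 2eeb, 347d, 93d5, c729, c7da, d7f8, eedf, fe8e}.
Ancestors of 6c3e: {04b1, 0b71, 17a6, 6c3e, 6f77, 9b98, b970, bb25, c7da, d7f8, fe8e}.
Common ancestors: {04b1, 0b71, 17a6, c7da, d7f8, fe8e}.
Among these, 17a6 is not an ancestor of any other common ancestor — it is the merge base.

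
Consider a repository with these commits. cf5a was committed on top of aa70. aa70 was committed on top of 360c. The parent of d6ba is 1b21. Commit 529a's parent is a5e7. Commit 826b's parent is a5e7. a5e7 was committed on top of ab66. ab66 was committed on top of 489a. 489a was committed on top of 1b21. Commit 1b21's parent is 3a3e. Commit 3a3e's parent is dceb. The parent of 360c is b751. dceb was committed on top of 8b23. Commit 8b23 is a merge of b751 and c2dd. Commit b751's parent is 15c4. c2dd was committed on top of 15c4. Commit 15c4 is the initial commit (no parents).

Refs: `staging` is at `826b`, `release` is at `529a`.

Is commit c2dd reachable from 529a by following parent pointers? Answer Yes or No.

Yes

Ancestors of 529a (commits reachable by following parents): {15c4, 1b21, 3a3e, 489a, 529a, 8b23, a5e7, ab66, b751, c2dd, dceb}.
c2dd is in that set, so it is an ancestor of 529a.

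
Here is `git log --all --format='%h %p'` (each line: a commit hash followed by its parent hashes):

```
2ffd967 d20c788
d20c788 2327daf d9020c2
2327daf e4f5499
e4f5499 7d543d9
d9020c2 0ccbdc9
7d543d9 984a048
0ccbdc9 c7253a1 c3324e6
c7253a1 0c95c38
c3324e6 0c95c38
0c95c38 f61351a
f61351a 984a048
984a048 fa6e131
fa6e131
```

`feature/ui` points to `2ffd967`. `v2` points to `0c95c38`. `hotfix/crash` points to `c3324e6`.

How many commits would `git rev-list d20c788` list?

12

Walking parent pointers from d20c788: reachable set = {0c95c38, 0ccbdc9, 2327daf, 7d543d9, 984a048, c3324e6, c7253a1, d20c788, d9020c2, e4f5499, f61351a, fa6e131}.
That is 12 commits.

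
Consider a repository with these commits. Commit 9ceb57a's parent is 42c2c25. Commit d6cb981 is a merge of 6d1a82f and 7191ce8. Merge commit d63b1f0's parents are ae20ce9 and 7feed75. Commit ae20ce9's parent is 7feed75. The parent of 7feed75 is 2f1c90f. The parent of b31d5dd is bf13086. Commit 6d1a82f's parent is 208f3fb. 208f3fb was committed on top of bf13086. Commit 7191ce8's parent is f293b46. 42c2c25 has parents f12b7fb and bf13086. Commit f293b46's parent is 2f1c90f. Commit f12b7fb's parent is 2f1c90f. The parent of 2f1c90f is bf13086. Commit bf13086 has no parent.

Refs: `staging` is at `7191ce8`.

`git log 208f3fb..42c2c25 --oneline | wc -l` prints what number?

Reachable from 42c2c25: {2f1c90f, 42c2c25, bf13086, f12b7fb}.
Reachable from 208f3fb: {208f3fb, bf13086}.
In 42c2c25's history but not 208f3fb's: {2f1c90f, 42c2c25, f12b7fb} — 3 commits.

3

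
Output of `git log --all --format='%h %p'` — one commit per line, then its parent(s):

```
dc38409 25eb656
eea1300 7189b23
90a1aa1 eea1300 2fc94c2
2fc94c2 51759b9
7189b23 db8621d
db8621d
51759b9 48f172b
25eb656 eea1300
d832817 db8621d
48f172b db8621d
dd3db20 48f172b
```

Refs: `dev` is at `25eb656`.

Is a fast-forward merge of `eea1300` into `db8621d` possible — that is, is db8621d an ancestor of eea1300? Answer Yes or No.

Yes

A fast-forward from db8621d to eea1300 is possible iff db8621d is an ancestor of eea1300.
Ancestors of eea1300: {7189b23, db8621d, eea1300}.
db8621d is among them, so fast-forward is possible.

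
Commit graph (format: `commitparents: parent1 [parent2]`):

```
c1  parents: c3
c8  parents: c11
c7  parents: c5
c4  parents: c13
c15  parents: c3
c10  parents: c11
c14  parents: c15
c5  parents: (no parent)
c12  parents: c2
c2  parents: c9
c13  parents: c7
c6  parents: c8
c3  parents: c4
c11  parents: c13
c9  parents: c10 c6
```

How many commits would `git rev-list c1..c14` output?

Reachable from c14: {c13, c14, c15, c3, c4, c5, c7}.
Reachable from c1: {c1, c13, c3, c4, c5, c7}.
In c14's history but not c1's: {c14, c15} — 2 commits.

2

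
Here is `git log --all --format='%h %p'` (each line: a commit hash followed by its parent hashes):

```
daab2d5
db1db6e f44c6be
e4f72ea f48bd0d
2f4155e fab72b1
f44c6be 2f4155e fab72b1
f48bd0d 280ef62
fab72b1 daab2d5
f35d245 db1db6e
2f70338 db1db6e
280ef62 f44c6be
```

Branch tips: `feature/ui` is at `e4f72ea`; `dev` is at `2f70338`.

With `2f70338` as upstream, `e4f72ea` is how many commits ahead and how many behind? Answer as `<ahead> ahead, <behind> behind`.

3 ahead, 2 behind

Reachable from e4f72ea: {280ef62, 2f4155e, daab2d5, e4f72ea, f44c6be, f48bd0d, fab72b1}.
Reachable from 2f70338: {2f4155e, 2f70338, daab2d5, db1db6e, f44c6be, fab72b1}.
Only in e4f72ea's history (ahead): {280ef62, e4f72ea, f48bd0d} — 3.
Only in 2f70338's history (behind): {2f70338, db1db6e} — 2.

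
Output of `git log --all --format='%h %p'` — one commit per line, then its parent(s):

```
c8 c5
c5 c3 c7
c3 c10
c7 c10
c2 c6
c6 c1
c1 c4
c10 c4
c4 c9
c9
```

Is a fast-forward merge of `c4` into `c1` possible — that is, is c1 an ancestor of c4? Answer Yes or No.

No

A fast-forward from c1 to c4 is possible iff c1 is an ancestor of c4.
Ancestors of c4: {c4, c9}.
c1 is not among them, so fast-forward is not possible.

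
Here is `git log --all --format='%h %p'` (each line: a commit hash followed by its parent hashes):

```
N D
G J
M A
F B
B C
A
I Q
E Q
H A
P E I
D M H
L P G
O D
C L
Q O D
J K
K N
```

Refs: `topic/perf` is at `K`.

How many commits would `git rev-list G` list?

Walking parent pointers from G: reachable set = {A, D, G, H, J, K, M, N}.
That is 8 commits.

8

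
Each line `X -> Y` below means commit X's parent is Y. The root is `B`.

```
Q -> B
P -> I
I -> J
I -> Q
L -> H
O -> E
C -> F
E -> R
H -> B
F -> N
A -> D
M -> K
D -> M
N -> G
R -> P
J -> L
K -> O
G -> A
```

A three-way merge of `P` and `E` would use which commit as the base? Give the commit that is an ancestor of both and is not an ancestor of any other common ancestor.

P

Ancestors of P: {B, H, I, J, L, P, Q}.
Ancestors of E: {B, E, H, I, J, L, P, Q, R}.
Common ancestors: {B, H, I, J, L, P, Q}.
Among these, P is not an ancestor of any other common ancestor — it is the merge base.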